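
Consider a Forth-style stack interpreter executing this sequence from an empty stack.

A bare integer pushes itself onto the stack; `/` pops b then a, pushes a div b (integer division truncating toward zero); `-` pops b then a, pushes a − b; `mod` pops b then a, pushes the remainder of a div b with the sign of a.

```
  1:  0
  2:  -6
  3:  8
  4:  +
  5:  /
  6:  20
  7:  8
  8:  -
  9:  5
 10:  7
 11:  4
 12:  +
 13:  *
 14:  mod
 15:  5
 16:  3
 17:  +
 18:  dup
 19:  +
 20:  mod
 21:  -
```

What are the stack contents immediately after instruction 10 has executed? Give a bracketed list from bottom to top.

[0, 12, 5, 7]

0  → [0]
-6 → [0, -6]
8  → [0, -6, 8]
+  → [0, 2]
/  → [0]
20 → [0, 20]
8  → [0, 20, 8]
-  → [0, 12]
5  → [0, 12, 5]
7  → [0, 12, 5, 7]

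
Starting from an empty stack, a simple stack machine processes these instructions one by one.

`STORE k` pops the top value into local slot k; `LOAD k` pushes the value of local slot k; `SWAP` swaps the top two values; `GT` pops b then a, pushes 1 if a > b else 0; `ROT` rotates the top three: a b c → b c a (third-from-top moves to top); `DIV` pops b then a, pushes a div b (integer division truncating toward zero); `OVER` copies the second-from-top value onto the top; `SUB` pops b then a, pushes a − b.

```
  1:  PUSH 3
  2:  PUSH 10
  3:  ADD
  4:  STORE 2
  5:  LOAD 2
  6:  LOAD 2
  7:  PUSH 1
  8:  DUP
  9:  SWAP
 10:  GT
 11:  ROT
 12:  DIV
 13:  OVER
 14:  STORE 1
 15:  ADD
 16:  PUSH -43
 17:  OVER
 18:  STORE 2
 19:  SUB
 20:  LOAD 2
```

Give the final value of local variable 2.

13

PUSH 3   : [3]
PUSH 10  : [3, 10]
ADD      : [13]
STORE 2  : []
LOAD 2   : [13]
LOAD 2   : [13, 13]
PUSH 1   : [13, 13, 1]
DUP      : [13, 13, 1, 1]
SWAP     : [13, 13, 1, 1]
GT       : [13, 13, 0]
ROT      : [13, 0, 13]
DIV      : [13, 0]
OVER     : [13, 0, 13]
STORE 1  : [13, 0]
ADD      : [13]
PUSH -43 : [13, -43]
OVER     : [13, -43, 13]
STORE 2  : [13, -43]
SUB      : [56]
LOAD 2   : [56, 13]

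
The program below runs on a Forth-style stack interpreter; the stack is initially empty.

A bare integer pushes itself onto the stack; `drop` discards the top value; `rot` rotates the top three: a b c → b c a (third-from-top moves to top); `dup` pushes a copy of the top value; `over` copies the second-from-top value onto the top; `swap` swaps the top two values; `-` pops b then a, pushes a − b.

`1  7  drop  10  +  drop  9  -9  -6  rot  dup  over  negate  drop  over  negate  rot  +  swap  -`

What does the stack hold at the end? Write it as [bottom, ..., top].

[-9, -6, -9]

1      : 1
7      : 1 7
drop   : 1
10     : 1 10
+      : 11
drop   : (empty)
9      : 9
-9     : 9 -9
-6     : 9 -9 -6
rot    : -9 -6 9
dup    : -9 -6 9 9
over   : -9 -6 9 9 9
negate : -9 -6 9 9 -9
drop   : -9 -6 9 9
over   : -9 -6 9 9 9
negate : -9 -6 9 9 -9
rot    : -9 -6 9 -9 9
+      : -9 -6 9 0
swap   : -9 -6 0 9
-      : -9 -6 -9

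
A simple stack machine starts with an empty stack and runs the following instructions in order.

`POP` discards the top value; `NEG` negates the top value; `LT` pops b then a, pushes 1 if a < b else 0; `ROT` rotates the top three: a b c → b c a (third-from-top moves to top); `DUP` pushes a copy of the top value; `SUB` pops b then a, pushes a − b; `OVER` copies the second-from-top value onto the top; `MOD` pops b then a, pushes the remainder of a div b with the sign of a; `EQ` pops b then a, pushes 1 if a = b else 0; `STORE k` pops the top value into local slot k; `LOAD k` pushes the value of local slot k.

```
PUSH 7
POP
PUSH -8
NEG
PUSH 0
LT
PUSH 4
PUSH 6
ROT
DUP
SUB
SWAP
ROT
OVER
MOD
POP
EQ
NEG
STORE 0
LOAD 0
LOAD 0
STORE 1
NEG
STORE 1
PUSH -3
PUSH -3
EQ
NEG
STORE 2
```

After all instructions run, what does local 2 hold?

PUSH 7   7
POP      (empty)
PUSH -8  -8
NEG      8
PUSH 0   8 0
LT       0
PUSH 4   0 4
PUSH 6   0 4 6
ROT      4 6 0
DUP      4 6 0 0
SUB      4 6 0
SWAP     4 0 6
ROT      0 6 4
OVER     0 6 4 6
MOD      0 6 4
POP      0 6
EQ       0
NEG      0
STORE 0  (empty)
LOAD 0   0
LOAD 0   0 0
STORE 1  0
NEG      0
STORE 1  (empty)
PUSH -3  -3
PUSH -3  -3 -3
EQ       1
NEG      -1
STORE 2  (empty)

-1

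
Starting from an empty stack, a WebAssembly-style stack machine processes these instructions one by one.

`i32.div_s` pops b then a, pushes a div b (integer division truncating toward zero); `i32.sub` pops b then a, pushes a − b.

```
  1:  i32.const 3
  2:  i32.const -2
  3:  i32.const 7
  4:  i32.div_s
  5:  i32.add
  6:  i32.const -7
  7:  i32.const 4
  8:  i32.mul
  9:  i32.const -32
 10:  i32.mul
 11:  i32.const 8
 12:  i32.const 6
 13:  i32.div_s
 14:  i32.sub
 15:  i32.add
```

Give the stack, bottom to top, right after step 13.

i32.const 3   -> 3
i32.const -2  -> 3 -2
i32.const 7   -> 3 -2 7
i32.div_s     -> 3 0
i32.add       -> 3
i32.const -7  -> 3 -7
i32.const 4   -> 3 -7 4
i32.mul       -> 3 -28
i32.const -32 -> 3 -28 -32
i32.mul       -> 3 896
i32.const 8   -> 3 896 8
i32.const 6   -> 3 896 8 6
i32.div_s     -> 3 896 1

[3, 896, 1]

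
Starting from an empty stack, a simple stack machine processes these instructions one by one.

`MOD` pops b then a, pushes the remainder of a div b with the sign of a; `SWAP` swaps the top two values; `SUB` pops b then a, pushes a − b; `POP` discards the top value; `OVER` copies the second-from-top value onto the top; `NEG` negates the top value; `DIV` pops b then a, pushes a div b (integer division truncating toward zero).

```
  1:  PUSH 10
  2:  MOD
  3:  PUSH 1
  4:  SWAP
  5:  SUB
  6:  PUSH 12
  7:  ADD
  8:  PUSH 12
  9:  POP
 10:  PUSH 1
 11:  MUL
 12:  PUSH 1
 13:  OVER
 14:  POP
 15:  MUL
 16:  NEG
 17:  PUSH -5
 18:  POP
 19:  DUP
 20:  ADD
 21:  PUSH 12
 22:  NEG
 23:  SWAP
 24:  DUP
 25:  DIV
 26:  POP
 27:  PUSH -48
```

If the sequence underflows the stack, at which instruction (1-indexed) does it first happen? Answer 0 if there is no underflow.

2

PUSH 10 -> 10
MOD  — needs 2 operands, stack has 1 → underflow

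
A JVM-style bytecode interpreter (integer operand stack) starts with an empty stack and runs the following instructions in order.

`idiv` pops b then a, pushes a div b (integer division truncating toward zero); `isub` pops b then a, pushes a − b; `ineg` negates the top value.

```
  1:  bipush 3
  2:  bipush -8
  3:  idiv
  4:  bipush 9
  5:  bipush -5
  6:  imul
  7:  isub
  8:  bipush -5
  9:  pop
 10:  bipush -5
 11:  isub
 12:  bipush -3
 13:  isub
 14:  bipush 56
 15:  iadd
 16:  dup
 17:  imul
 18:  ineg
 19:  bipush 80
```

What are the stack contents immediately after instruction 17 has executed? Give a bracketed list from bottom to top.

bipush 3  → [3]
bipush -8 → [3, -8]
idiv      → [0]
bipush 9  → [0, 9]
bipush -5 → [0, 9, -5]
imul      → [0, -45]
isub      → [45]
bipush -5 → [45, -5]
pop       → [45]
bipush -5 → [45, -5]
isub      → [50]
bipush -3 → [50, -3]
isub      → [53]
bipush 56 → [53, 56]
iadd      → [109]
dup       → [109, 109]
imul      → [11881]

[11881]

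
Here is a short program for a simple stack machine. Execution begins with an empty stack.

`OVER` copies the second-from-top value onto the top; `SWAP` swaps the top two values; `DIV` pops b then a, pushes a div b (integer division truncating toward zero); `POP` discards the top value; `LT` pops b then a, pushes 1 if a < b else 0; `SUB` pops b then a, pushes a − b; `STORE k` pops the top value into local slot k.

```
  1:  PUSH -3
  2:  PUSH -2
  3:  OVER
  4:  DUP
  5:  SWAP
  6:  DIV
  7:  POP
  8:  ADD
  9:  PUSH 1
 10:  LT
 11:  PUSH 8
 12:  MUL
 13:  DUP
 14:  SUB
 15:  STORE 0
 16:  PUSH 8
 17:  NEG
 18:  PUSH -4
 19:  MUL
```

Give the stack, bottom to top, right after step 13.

[8, 8]

PUSH -3 -> -3
PUSH -2 -> -3 -2
OVER    -> -3 -2 -3
DUP     -> -3 -2 -3 -3
SWAP    -> -3 -2 -3 -3
DIV     -> -3 -2 1
POP     -> -3 -2
ADD     -> -5
PUSH 1  -> -5 1
LT      -> 1
PUSH 8  -> 1 8
MUL     -> 8
DUP     -> 8 8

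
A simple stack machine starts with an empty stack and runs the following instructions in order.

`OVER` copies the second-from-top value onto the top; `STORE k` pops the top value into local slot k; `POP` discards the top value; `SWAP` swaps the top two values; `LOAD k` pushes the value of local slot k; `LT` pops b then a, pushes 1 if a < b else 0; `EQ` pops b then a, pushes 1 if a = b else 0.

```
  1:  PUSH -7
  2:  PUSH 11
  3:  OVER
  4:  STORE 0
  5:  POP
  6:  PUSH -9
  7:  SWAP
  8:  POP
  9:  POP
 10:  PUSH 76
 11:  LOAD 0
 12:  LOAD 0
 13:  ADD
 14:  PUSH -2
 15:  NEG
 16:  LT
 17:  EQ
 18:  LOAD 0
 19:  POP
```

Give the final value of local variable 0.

-7

PUSH -7 → [-7]
PUSH 11 → [-7, 11]
OVER    → [-7, 11, -7]
STORE 0 → [-7, 11]
POP     → [-7]
PUSH -9 → [-7, -9]
SWAP    → [-9, -7]
POP     → [-9]
POP     → []
PUSH 76 → [76]
LOAD 0  → [76, -7]
LOAD 0  → [76, -7, -7]
ADD     → [76, -14]
PUSH -2 → [76, -14, -2]
NEG     → [76, -14, 2]
LT      → [76, 1]
EQ      → [0]
LOAD 0  → [0, -7]
POP     → [0]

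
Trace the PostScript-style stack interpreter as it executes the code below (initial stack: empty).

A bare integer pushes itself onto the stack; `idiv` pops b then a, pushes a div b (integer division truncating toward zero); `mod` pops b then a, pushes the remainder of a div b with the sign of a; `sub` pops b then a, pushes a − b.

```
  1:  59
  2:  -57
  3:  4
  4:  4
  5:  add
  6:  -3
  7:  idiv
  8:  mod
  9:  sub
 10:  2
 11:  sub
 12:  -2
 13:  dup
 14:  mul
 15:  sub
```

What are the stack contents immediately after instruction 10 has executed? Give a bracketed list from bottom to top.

[60, 2]

59   -> 59
-57  -> 59 -57
4    -> 59 -57 4
4    -> 59 -57 4 4
add  -> 59 -57 8
-3   -> 59 -57 8 -3
idiv -> 59 -57 -2
mod  -> 59 -1
sub  -> 60
2    -> 60 2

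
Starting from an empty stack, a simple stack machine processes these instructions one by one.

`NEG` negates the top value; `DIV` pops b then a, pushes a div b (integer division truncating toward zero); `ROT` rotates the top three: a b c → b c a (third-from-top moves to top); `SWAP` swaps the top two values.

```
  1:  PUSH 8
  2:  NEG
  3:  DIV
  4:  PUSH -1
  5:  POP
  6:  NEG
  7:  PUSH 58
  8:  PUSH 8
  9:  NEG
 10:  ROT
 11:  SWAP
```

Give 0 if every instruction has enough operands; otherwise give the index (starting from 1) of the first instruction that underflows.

3

PUSH 8 -> 8
NEG    -> -8
DIV  — needs 2 operands, stack has 1 → underflow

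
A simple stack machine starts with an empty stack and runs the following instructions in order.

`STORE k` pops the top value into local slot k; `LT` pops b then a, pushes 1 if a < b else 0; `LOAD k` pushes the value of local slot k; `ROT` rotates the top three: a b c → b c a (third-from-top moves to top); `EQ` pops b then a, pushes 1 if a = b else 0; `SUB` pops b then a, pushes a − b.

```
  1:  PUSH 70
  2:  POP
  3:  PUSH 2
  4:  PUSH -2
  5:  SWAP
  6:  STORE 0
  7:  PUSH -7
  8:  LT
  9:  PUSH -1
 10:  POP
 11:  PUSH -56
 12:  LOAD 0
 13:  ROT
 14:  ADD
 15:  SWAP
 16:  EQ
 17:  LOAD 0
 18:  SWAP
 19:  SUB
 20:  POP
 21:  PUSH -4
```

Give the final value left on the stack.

-4

PUSH 70  → 70
POP      → (empty)
PUSH 2   → 2
PUSH -2  → 2 -2
SWAP     → -2 2
STORE 0  → -2
PUSH -7  → -2 -7
LT       → 0
PUSH -1  → 0 -1
POP      → 0
PUSH -56 → 0 -56
LOAD 0   → 0 -56 2
ROT      → -56 2 0
ADD      → -56 2
SWAP     → 2 -56
EQ       → 0
LOAD 0   → 0 2
SWAP     → 2 0
SUB      → 2
POP      → (empty)
PUSH -4  → -4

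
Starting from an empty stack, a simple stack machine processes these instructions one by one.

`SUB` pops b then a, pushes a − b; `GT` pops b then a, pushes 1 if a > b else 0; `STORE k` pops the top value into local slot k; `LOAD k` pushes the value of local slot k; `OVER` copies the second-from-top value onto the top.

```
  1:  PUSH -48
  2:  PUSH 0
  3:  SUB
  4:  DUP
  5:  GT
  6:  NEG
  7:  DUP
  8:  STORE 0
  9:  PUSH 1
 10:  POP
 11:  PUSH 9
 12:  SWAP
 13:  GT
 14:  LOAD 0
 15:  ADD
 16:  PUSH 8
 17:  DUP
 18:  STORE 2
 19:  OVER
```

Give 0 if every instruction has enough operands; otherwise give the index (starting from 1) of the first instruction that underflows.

0

PUSH -48  [-48]
PUSH 0    [-48, 0]
SUB       [-48]
DUP       [-48, -48]
GT        [0]
NEG       [0]
DUP       [0, 0]
STORE 0   [0]
PUSH 1    [0, 1]
POP       [0]
PUSH 9    [0, 9]
SWAP      [9, 0]
GT        [1]
LOAD 0    [1, 0]
ADD       [1]
PUSH 8    [1, 8]
DUP       [1, 8, 8]
STORE 2   [1, 8]
OVER      [1, 8, 1]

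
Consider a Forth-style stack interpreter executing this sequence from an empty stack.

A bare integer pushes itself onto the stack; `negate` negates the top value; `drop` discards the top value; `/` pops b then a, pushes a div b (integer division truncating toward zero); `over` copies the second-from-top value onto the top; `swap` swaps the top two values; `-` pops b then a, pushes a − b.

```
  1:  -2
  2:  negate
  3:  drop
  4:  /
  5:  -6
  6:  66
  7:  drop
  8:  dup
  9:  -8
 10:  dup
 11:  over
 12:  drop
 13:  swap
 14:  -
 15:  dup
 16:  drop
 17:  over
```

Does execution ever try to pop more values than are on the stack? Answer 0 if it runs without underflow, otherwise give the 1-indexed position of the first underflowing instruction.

4

-2     : -2
negate : 2
drop   : (empty)
/  — needs 2 operands, stack has 0 → underflow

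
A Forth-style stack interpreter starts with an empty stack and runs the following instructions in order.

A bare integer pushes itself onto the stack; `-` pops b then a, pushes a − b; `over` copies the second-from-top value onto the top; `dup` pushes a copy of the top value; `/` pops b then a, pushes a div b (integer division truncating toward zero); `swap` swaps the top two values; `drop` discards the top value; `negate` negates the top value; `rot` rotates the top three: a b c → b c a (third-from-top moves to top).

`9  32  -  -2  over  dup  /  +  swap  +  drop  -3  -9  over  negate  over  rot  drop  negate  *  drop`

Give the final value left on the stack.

9      : 9
32     : 9 32
-      : -23
-2     : -23 -2
over   : -23 -2 -23
dup    : -23 -2 -23 -23
/      : -23 -2 1
+      : -23 -1
swap   : -1 -23
+      : -24
drop   : (empty)
-3     : -3
-9     : -3 -9
over   : -3 -9 -3
negate : -3 -9 3
over   : -3 -9 3 -9
rot    : -3 3 -9 -9
drop   : -3 3 -9
negate : -3 3 9
*      : -3 27
drop   : -3

-3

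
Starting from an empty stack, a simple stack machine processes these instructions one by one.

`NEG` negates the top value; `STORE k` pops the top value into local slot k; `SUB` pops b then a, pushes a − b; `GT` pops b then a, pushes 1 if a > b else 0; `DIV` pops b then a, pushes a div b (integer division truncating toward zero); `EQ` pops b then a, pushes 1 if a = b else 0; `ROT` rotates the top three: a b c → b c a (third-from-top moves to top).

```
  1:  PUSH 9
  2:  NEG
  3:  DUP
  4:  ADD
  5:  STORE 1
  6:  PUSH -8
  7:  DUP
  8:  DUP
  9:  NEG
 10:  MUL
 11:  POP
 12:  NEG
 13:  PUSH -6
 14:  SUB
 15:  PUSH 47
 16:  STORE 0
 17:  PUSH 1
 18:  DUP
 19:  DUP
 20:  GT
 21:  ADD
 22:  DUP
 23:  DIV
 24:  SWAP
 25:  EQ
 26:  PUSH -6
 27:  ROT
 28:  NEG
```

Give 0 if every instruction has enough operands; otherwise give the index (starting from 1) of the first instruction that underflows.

27

PUSH 9  -> [9]
NEG     -> [-9]
DUP     -> [-9, -9]
ADD     -> [-18]
STORE 1 -> []
PUSH -8 -> [-8]
DUP     -> [-8, -8]
DUP     -> [-8, -8, -8]
NEG     -> [-8, -8, 8]
MUL     -> [-8, -64]
POP     -> [-8]
NEG     -> [8]
PUSH -6 -> [8, -6]
SUB     -> [14]
PUSH 47 -> [14, 47]
STORE 0 -> [14]
PUSH 1  -> [14, 1]
DUP     -> [14, 1, 1]
DUP     -> [14, 1, 1, 1]
GT      -> [14, 1, 0]
ADD     -> [14, 1]
DUP     -> [14, 1, 1]
DIV     -> [14, 1]
SWAP    -> [1, 14]
EQ      -> [0]
PUSH -6 -> [0, -6]
ROT  — needs 3 operands, stack has 2 → underflow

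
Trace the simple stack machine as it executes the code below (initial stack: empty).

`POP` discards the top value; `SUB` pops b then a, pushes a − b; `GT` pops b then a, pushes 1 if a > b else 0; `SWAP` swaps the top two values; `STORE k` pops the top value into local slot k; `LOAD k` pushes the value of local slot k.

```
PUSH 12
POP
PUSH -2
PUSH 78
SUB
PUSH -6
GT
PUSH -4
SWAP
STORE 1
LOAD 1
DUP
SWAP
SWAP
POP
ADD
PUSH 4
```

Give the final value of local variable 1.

PUSH 12 : [12]
POP     : []
PUSH -2 : [-2]
PUSH 78 : [-2, 78]
SUB     : [-80]
PUSH -6 : [-80, -6]
GT      : [0]
PUSH -4 : [0, -4]
SWAP    : [-4, 0]
STORE 1 : [-4]
LOAD 1  : [-4, 0]
DUP     : [-4, 0, 0]
SWAP    : [-4, 0, 0]
SWAP    : [-4, 0, 0]
POP     : [-4, 0]
ADD     : [-4]
PUSH 4  : [-4, 4]

0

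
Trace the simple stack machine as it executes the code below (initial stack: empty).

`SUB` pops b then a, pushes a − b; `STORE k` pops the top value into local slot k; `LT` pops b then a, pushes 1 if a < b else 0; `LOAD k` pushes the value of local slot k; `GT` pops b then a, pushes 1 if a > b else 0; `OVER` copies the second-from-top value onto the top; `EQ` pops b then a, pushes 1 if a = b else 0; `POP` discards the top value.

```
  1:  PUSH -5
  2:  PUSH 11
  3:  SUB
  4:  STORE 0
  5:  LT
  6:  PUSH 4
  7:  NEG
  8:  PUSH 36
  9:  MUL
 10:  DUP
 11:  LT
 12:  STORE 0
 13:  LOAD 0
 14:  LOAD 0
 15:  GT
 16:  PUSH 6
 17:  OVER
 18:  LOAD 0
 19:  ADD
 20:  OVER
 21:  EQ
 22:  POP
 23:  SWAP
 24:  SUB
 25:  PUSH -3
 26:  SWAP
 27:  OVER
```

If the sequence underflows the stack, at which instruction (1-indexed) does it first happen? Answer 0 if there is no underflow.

5

PUSH -5  [-5]
PUSH 11  [-5, 11]
SUB      [-16]
STORE 0  []
LT  — needs 2 operands, stack has 0 → underflow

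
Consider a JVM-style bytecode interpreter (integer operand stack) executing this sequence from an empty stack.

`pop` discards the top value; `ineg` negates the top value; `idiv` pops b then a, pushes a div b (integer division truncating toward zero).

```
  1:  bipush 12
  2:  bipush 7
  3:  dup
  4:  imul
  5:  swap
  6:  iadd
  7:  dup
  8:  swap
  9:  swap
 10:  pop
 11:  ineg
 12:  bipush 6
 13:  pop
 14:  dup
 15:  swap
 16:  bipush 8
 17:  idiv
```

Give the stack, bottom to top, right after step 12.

[-61, 6]

bipush 12 -> 12
bipush 7  -> 12 7
dup       -> 12 7 7
imul      -> 12 49
swap      -> 49 12
iadd      -> 61
dup       -> 61 61
swap      -> 61 61
swap      -> 61 61
pop       -> 61
ineg      -> -61
bipush 6  -> -61 6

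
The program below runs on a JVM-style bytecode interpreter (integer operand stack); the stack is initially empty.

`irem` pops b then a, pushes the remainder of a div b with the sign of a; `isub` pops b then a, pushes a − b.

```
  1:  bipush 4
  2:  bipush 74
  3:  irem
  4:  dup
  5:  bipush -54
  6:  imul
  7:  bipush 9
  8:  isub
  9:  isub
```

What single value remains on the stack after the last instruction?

bipush 4   → [4]
bipush 74  → [4, 74]
irem       → [4]
dup        → [4, 4]
bipush -54 → [4, 4, -54]
imul       → [4, -216]
bipush 9   → [4, -216, 9]
isub       → [4, -225]
isub       → [229]

229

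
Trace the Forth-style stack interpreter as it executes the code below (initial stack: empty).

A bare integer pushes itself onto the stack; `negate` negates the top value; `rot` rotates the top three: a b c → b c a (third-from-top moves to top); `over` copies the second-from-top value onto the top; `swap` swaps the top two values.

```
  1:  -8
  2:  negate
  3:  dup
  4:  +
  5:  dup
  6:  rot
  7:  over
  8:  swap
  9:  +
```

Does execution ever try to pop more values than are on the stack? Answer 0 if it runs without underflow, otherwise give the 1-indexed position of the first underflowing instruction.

6

-8     → [-8]
negate → [8]
dup    → [8, 8]
+      → [16]
dup    → [16, 16]
rot  — needs 3 operands, stack has 2 → underflow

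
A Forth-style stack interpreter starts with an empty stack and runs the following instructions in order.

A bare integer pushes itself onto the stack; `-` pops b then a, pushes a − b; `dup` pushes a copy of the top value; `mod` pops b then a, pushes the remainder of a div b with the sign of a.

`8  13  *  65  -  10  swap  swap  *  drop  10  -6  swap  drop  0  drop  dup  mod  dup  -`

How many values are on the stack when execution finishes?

1

8    -> 8
13   -> 8 13
*    -> 104
65   -> 104 65
-    -> 39
10   -> 39 10
swap -> 10 39
swap -> 39 10
*    -> 390
drop -> (empty)
10   -> 10
-6   -> 10 -6
swap -> -6 10
drop -> -6
0    -> -6 0
drop -> -6
dup  -> -6 -6
mod  -> 0
dup  -> 0 0
-    -> 0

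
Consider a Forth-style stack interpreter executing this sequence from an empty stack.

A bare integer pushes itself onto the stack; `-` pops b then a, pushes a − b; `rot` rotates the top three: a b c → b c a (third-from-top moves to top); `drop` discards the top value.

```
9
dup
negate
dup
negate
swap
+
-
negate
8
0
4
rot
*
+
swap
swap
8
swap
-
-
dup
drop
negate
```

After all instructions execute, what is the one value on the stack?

-15

9      : 9
dup    : 9 9
negate : 9 -9
dup    : 9 -9 -9
negate : 9 -9 9
swap   : 9 9 -9
+      : 9 0
-      : 9
negate : -9
8      : -9 8
0      : -9 8 0
4      : -9 8 0 4
rot    : -9 0 4 8
*      : -9 0 32
+      : -9 32
swap   : 32 -9
swap   : -9 32
8      : -9 32 8
swap   : -9 8 32
-      : -9 -24
-      : 15
dup    : 15 15
drop   : 15
negate : -15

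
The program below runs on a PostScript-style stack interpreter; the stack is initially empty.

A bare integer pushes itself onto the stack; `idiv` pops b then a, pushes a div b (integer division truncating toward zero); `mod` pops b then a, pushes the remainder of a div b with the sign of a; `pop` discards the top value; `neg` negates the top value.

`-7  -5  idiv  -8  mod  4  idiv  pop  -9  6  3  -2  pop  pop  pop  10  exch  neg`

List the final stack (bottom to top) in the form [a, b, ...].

[10, 9]

-7    [-7]
-5    [-7, -5]
idiv  [1]
-8    [1, -8]
mod   [1]
4     [1, 4]
idiv  [0]
pop   []
-9    [-9]
6     [-9, 6]
3     [-9, 6, 3]
-2    [-9, 6, 3, -2]
pop   [-9, 6, 3]
pop   [-9, 6]
pop   [-9]
10    [-9, 10]
exch  [10, -9]
neg   [10, 9]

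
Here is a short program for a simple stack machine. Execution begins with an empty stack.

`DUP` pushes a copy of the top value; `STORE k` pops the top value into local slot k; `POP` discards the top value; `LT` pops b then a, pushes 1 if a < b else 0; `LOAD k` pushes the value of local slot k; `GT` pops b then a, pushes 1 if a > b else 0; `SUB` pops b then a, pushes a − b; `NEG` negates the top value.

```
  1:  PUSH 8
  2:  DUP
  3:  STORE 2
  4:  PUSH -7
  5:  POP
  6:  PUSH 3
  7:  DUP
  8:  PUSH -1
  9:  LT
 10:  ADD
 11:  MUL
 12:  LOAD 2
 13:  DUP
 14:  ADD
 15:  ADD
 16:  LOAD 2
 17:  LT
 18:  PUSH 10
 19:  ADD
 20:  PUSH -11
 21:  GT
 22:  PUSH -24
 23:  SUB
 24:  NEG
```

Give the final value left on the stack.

-25

PUSH 8   : 8
DUP      : 8 8
STORE 2  : 8
PUSH -7  : 8 -7
POP      : 8
PUSH 3   : 8 3
DUP      : 8 3 3
PUSH -1  : 8 3 3 -1
LT       : 8 3 0
ADD      : 8 3
MUL      : 24
LOAD 2   : 24 8
DUP      : 24 8 8
ADD      : 24 16
ADD      : 40
LOAD 2   : 40 8
LT       : 0
PUSH 10  : 0 10
ADD      : 10
PUSH -11 : 10 -11
GT       : 1
PUSH -24 : 1 -24
SUB      : 25
NEG      : -25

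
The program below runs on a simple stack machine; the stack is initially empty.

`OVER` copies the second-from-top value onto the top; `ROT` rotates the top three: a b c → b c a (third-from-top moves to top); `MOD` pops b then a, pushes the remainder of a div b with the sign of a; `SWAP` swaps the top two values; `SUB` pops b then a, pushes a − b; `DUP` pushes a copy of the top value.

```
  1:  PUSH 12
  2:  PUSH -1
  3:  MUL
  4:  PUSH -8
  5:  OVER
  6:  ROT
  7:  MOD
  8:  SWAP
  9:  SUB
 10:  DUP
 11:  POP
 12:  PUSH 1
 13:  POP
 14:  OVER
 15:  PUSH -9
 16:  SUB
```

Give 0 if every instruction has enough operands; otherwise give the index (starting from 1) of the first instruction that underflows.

14

PUSH 12 -> 12
PUSH -1 -> 12 -1
MUL     -> -12
PUSH -8 -> -12 -8
OVER    -> -12 -8 -12
ROT     -> -8 -12 -12
MOD     -> -8 0
SWAP    -> 0 -8
SUB     -> 8
DUP     -> 8 8
POP     -> 8
PUSH 1  -> 8 1
POP     -> 8
OVER  — needs 2 operands, stack has 1 → underflow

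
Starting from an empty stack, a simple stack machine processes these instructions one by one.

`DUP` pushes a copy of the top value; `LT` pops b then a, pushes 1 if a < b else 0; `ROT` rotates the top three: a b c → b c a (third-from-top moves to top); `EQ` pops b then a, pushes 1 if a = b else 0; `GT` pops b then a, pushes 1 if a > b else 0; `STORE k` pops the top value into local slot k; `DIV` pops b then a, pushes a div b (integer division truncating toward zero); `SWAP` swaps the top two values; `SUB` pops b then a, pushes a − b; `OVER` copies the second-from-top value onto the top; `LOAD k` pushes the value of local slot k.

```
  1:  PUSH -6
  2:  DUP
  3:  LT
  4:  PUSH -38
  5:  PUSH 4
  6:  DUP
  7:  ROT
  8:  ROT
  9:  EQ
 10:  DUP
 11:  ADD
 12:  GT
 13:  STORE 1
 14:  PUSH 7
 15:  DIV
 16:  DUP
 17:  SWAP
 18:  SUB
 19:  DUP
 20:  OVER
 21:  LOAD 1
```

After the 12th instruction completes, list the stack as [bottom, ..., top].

[0, 1]

PUSH -6  → [-6]
DUP      → [-6, -6]
LT       → [0]
PUSH -38 → [0, -38]
PUSH 4   → [0, -38, 4]
DUP      → [0, -38, 4, 4]
ROT      → [0, 4, 4, -38]
ROT      → [0, 4, -38, 4]
EQ       → [0, 4, 0]
DUP      → [0, 4, 0, 0]
ADD      → [0, 4, 0]
GT       → [0, 1]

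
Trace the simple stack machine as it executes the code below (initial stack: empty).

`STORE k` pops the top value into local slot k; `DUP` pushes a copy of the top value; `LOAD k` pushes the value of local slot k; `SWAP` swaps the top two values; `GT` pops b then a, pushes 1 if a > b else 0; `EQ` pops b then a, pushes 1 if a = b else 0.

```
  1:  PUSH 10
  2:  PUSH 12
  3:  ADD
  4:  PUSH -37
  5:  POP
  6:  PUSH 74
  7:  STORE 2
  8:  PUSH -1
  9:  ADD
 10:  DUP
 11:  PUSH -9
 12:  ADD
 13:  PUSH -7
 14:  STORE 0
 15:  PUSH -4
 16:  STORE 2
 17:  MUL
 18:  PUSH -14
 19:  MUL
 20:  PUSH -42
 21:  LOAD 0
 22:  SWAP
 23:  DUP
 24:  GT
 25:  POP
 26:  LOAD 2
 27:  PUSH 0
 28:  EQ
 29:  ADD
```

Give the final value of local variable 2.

-4

PUSH 10  → [10]
PUSH 12  → [10, 12]
ADD      → [22]
PUSH -37 → [22, -37]
POP      → [22]
PUSH 74  → [22, 74]
STORE 2  → [22]
PUSH -1  → [22, -1]
ADD      → [21]
DUP      → [21, 21]
PUSH -9  → [21, 21, -9]
ADD      → [21, 12]
PUSH -7  → [21, 12, -7]
STORE 0  → [21, 12]
PUSH -4  → [21, 12, -4]
STORE 2  → [21, 12]
MUL      → [252]
PUSH -14 → [252, -14]
MUL      → [-3528]
PUSH -42 → [-3528, -42]
LOAD 0   → [-3528, -42, -7]
SWAP     → [-3528, -7, -42]
DUP      → [-3528, -7, -42, -42]
GT       → [-3528, -7, 0]
POP      → [-3528, -7]
LOAD 2   → [-3528, -7, -4]
PUSH 0   → [-3528, -7, -4, 0]
EQ       → [-3528, -7, 0]
ADD      → [-3528, -7]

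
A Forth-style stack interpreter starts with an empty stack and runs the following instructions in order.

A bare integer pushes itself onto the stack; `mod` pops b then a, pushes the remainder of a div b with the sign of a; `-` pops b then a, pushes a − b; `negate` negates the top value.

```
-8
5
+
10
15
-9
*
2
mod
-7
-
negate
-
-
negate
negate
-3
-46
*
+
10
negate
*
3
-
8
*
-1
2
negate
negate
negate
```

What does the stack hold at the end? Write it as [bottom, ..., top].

[-9544, -1, -2]

-8     → [-8]
5      → [-8, 5]
+      → [-3]
10     → [-3, 10]
15     → [-3, 10, 15]
-9     → [-3, 10, 15, -9]
*      → [-3, 10, -135]
2      → [-3, 10, -135, 2]
mod    → [-3, 10, -1]
-7     → [-3, 10, -1, -7]
-      → [-3, 10, 6]
negate → [-3, 10, -6]
-      → [-3, 16]
-      → [-19]
negate → [19]
negate → [-19]
-3     → [-19, -3]
-46    → [-19, -3, -46]
*      → [-19, 138]
+      → [119]
10     → [119, 10]
negate → [119, -10]
*      → [-1190]
3      → [-1190, 3]
-      → [-1193]
8      → [-1193, 8]
*      → [-9544]
-1     → [-9544, -1]
2      → [-9544, -1, 2]
negate → [-9544, -1, -2]
negate → [-9544, -1, 2]
negate → [-9544, -1, -2]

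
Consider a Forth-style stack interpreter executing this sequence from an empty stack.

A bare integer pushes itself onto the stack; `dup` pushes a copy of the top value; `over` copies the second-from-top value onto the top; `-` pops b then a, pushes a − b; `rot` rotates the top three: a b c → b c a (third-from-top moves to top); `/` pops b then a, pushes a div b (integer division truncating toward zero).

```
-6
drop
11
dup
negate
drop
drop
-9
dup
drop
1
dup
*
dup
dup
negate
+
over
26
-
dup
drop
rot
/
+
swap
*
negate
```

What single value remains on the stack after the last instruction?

-6      -6
drop    (empty)
11      11
dup     11 11
negate  11 -11
drop    11
drop    (empty)
-9      -9
dup     -9 -9
drop    -9
1       -9 1
dup     -9 1 1
*       -9 1
dup     -9 1 1
dup     -9 1 1 1
negate  -9 1 1 -1
+       -9 1 0
over    -9 1 0 1
26      -9 1 0 1 26
-       -9 1 0 -25
dup     -9 1 0 -25 -25
drop    -9 1 0 -25
rot     -9 0 -25 1
/       -9 0 -25
+       -9 -25
swap    -25 -9
*       225
negate  -225

-225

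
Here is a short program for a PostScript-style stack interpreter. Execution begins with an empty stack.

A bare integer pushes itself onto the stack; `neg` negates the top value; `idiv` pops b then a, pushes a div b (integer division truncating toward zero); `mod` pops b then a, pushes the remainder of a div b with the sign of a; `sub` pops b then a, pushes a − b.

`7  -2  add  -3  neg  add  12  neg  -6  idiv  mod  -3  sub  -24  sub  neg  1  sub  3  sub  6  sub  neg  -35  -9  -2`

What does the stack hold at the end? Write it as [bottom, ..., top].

7     [7]
-2    [7, -2]
add   [5]
-3    [5, -3]
neg   [5, 3]
add   [8]
12    [8, 12]
neg   [8, -12]
-6    [8, -12, -6]
idiv  [8, 2]
mod   [0]
-3    [0, -3]
sub   [3]
-24   [3, -24]
sub   [27]
neg   [-27]
1     [-27, 1]
sub   [-28]
3     [-28, 3]
sub   [-31]
6     [-31, 6]
sub   [-37]
neg   [37]
-35   [37, -35]
-9    [37, -35, -9]
-2    [37, -35, -9, -2]

[37, -35, -9, -2]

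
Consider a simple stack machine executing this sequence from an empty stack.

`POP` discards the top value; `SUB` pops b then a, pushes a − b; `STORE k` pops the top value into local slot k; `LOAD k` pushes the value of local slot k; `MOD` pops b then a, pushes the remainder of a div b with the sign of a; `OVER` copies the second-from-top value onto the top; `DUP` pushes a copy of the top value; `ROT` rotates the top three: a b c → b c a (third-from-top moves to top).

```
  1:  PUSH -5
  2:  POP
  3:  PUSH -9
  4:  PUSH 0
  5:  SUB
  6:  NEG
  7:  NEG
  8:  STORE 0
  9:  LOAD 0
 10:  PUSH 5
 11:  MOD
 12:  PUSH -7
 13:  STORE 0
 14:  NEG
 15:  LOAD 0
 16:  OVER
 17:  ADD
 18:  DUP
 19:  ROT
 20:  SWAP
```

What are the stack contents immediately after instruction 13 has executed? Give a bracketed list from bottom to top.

[-4]

PUSH -5 : -5
POP     : (empty)
PUSH -9 : -9
PUSH 0  : -9 0
SUB     : -9
NEG     : 9
NEG     : -9
STORE 0 : (empty)
LOAD 0  : -9
PUSH 5  : -9 5
MOD     : -4
PUSH -7 : -4 -7
STORE 0 : -4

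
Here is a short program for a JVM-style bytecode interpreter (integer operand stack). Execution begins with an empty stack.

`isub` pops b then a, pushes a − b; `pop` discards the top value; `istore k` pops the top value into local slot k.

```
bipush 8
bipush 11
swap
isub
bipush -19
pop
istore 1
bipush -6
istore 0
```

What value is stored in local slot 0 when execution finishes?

-6

bipush 8   → 8
bipush 11  → 8 11
swap       → 11 8
isub       → 3
bipush -19 → 3 -19
pop        → 3
istore 1   → (empty)
bipush -6  → -6
istore 0   → (empty)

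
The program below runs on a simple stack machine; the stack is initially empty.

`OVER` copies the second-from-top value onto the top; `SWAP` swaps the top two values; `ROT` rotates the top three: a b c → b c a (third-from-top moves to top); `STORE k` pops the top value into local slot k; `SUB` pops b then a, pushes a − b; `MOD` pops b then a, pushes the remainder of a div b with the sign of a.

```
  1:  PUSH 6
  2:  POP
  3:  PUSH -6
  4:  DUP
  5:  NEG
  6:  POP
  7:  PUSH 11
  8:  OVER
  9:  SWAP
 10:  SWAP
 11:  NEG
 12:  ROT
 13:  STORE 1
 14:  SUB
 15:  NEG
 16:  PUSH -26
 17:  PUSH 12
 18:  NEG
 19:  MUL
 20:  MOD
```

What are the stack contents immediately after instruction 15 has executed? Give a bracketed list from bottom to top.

PUSH 6  : 6
POP     : (empty)
PUSH -6 : -6
DUP     : -6 -6
NEG     : -6 6
POP     : -6
PUSH 11 : -6 11
OVER    : -6 11 -6
SWAP    : -6 -6 11
SWAP    : -6 11 -6
NEG     : -6 11 6
ROT     : 11 6 -6
STORE 1 : 11 6
SUB     : 5
NEG     : -5

[-5]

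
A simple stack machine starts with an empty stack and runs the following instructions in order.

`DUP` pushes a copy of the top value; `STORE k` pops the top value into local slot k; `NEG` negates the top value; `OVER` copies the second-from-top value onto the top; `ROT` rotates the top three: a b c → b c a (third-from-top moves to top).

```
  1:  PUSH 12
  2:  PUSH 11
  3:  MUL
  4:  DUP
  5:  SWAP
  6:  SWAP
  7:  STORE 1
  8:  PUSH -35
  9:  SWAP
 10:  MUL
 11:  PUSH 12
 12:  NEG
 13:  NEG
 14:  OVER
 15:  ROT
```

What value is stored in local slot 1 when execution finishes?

PUSH 12   [12]
PUSH 11   [12, 11]
MUL       [132]
DUP       [132, 132]
SWAP      [132, 132]
SWAP      [132, 132]
STORE 1   [132]
PUSH -35  [132, -35]
SWAP      [-35, 132]
MUL       [-4620]
PUSH 12   [-4620, 12]
NEG       [-4620, -12]
NEG       [-4620, 12]
OVER      [-4620, 12, -4620]
ROT       [12, -4620, -4620]

132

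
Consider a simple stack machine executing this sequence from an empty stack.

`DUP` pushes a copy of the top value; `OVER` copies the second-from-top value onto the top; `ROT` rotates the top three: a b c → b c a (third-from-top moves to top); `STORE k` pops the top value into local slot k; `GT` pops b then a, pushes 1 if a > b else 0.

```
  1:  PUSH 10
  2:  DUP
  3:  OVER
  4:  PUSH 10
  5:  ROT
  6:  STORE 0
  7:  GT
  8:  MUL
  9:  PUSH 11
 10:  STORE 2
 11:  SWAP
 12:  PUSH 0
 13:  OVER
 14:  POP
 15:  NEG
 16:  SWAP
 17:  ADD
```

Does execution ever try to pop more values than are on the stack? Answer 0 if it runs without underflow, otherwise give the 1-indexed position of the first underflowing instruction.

PUSH 10 → [10]
DUP     → [10, 10]
OVER    → [10, 10, 10]
PUSH 10 → [10, 10, 10, 10]
ROT     → [10, 10, 10, 10]
STORE 0 → [10, 10, 10]
GT      → [10, 0]
MUL     → [0]
PUSH 11 → [0, 11]
STORE 2 → [0]
SWAP  — needs 2 operands, stack has 1 → underflow

11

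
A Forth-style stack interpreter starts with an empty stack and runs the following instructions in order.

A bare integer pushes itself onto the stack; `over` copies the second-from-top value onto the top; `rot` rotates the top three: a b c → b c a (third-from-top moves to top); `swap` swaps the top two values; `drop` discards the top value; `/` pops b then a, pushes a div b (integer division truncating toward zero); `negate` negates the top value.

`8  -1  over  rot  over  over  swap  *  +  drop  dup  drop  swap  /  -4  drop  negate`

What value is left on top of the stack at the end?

8

8      → [8]
-1     → [8, -1]
over   → [8, -1, 8]
rot    → [-1, 8, 8]
over   → [-1, 8, 8, 8]
over   → [-1, 8, 8, 8, 8]
swap   → [-1, 8, 8, 8, 8]
*      → [-1, 8, 8, 64]
+      → [-1, 8, 72]
drop   → [-1, 8]
dup    → [-1, 8, 8]
drop   → [-1, 8]
swap   → [8, -1]
/      → [-8]
-4     → [-8, -4]
drop   → [-8]
negate → [8]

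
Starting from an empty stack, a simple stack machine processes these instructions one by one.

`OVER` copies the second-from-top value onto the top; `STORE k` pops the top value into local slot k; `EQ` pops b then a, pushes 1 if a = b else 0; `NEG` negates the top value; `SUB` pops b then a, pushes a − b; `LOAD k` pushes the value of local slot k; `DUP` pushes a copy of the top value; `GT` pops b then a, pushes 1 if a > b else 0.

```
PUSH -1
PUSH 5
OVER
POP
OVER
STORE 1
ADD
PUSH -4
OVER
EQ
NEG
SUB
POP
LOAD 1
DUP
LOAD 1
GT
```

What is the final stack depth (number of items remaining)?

2

PUSH -1  [-1]
PUSH 5   [-1, 5]
OVER     [-1, 5, -1]
POP      [-1, 5]
OVER     [-1, 5, -1]
STORE 1  [-1, 5]
ADD      [4]
PUSH -4  [4, -4]
OVER     [4, -4, 4]
EQ       [4, 0]
NEG      [4, 0]
SUB      [4]
POP      []
LOAD 1   [-1]
DUP      [-1, -1]
LOAD 1   [-1, -1, -1]
GT       [-1, 0]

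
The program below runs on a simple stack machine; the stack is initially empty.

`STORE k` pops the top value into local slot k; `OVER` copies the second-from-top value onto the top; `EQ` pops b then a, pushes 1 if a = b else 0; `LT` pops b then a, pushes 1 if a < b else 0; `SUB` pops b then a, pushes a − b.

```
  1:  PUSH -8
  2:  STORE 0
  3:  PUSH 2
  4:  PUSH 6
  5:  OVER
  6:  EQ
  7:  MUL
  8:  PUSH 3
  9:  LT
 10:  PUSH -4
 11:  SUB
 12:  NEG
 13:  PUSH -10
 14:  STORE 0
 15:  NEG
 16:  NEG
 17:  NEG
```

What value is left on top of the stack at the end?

PUSH -8  -> [-8]
STORE 0  -> []
PUSH 2   -> [2]
PUSH 6   -> [2, 6]
OVER     -> [2, 6, 2]
EQ       -> [2, 0]
MUL      -> [0]
PUSH 3   -> [0, 3]
LT       -> [1]
PUSH -4  -> [1, -4]
SUB      -> [5]
NEG      -> [-5]
PUSH -10 -> [-5, -10]
STORE 0  -> [-5]
NEG      -> [5]
NEG      -> [-5]
NEG      -> [5]

5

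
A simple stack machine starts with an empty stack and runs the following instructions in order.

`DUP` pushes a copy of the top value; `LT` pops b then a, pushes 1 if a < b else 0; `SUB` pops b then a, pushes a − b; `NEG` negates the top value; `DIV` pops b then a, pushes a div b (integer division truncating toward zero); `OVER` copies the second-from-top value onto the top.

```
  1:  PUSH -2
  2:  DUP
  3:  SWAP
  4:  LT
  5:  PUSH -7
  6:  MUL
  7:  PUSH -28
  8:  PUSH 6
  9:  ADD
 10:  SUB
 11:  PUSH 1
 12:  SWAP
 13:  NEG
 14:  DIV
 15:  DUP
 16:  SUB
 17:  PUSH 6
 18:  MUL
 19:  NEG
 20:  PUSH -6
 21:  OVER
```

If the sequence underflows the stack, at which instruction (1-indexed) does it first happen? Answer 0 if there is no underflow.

PUSH -2  → -2
DUP      → -2 -2
SWAP     → -2 -2
LT       → 0
PUSH -7  → 0 -7
MUL      → 0
PUSH -28 → 0 -28
PUSH 6   → 0 -28 6
ADD      → 0 -22
SUB      → 22
PUSH 1   → 22 1
SWAP     → 1 22
NEG      → 1 -22
DIV      → 0
DUP      → 0 0
SUB      → 0
PUSH 6   → 0 6
MUL      → 0
NEG      → 0
PUSH -6  → 0 -6
OVER     → 0 -6 0

0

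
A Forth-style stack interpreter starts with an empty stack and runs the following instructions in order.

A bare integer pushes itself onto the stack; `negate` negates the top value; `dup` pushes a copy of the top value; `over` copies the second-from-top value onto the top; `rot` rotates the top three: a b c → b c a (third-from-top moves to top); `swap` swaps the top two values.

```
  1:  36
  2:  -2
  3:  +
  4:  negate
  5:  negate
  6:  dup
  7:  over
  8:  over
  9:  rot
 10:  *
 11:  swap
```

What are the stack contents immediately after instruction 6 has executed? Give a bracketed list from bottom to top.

[34, 34]

36     → [36]
-2     → [36, -2]
+      → [34]
negate → [-34]
negate → [34]
dup    → [34, 34]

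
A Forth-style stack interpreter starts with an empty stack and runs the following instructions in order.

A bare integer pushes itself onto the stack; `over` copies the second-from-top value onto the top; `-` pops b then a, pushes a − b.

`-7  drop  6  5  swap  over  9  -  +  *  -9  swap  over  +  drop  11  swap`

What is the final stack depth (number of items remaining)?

-7    [-7]
drop  []
6     [6]
5     [6, 5]
swap  [5, 6]
over  [5, 6, 5]
9     [5, 6, 5, 9]
-     [5, 6, -4]
+     [5, 2]
*     [10]
-9    [10, -9]
swap  [-9, 10]
over  [-9, 10, -9]
+     [-9, 1]
drop  [-9]
11    [-9, 11]
swap  [11, -9]

2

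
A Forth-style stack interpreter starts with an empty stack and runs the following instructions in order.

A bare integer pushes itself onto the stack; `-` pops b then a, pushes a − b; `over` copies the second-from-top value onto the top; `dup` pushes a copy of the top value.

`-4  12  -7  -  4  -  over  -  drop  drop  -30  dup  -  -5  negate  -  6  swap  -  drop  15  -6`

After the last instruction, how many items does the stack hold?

2

-4      -4
12      -4 12
-7      -4 12 -7
-       -4 19
4       -4 19 4
-       -4 15
over    -4 15 -4
-       -4 19
drop    -4
drop    (empty)
-30     -30
dup     -30 -30
-       0
-5      0 -5
negate  0 5
-       -5
6       -5 6
swap    6 -5
-       11
drop    (empty)
15      15
-6      15 -6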